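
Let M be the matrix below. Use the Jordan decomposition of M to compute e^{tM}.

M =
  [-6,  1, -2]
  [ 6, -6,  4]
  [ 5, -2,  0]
e^{tM} =
  [-2*t*exp(-4*t) + exp(-4*t), t*exp(-4*t), -2*t*exp(-4*t)]
  [-2*t^2*exp(-4*t) + 6*t*exp(-4*t), t^2*exp(-4*t) - 2*t*exp(-4*t) + exp(-4*t), -2*t^2*exp(-4*t) + 4*t*exp(-4*t)]
  [-t^2*exp(-4*t) + 5*t*exp(-4*t), t^2*exp(-4*t)/2 - 2*t*exp(-4*t), -t^2*exp(-4*t) + 4*t*exp(-4*t) + exp(-4*t)]

Strategy: write M = P · J · P⁻¹ where J is a Jordan canonical form, so e^{tM} = P · e^{tJ} · P⁻¹, and e^{tJ} can be computed block-by-block.

M has Jordan form
J =
  [-4,  1,  0]
  [ 0, -4,  1]
  [ 0,  0, -4]
(up to reordering of blocks).

Per-block formulas:
  For a 3×3 Jordan block J_3(-4): exp(t · J_3(-4)) = e^(-4t)·(I + t·N + (t^2/2)·N^2), where N is the 3×3 nilpotent shift.

After assembling e^{tJ} and conjugating by P, we get:

e^{tM} =
  [-2*t*exp(-4*t) + exp(-4*t), t*exp(-4*t), -2*t*exp(-4*t)]
  [-2*t^2*exp(-4*t) + 6*t*exp(-4*t), t^2*exp(-4*t) - 2*t*exp(-4*t) + exp(-4*t), -2*t^2*exp(-4*t) + 4*t*exp(-4*t)]
  [-t^2*exp(-4*t) + 5*t*exp(-4*t), t^2*exp(-4*t)/2 - 2*t*exp(-4*t), -t^2*exp(-4*t) + 4*t*exp(-4*t) + exp(-4*t)]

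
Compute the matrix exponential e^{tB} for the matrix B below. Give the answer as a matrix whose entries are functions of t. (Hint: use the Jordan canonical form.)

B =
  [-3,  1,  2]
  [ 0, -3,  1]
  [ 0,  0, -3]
e^{tB} =
  [exp(-3*t), t*exp(-3*t), t^2*exp(-3*t)/2 + 2*t*exp(-3*t)]
  [0, exp(-3*t), t*exp(-3*t)]
  [0, 0, exp(-3*t)]

Strategy: write B = P · J · P⁻¹ where J is a Jordan canonical form, so e^{tB} = P · e^{tJ} · P⁻¹, and e^{tJ} can be computed block-by-block.

B has Jordan form
J =
  [-3,  1,  0]
  [ 0, -3,  1]
  [ 0,  0, -3]
(up to reordering of blocks).

Per-block formulas:
  For a 3×3 Jordan block J_3(-3): exp(t · J_3(-3)) = e^(-3t)·(I + t·N + (t^2/2)·N^2), where N is the 3×3 nilpotent shift.

After assembling e^{tJ} and conjugating by P, we get:

e^{tB} =
  [exp(-3*t), t*exp(-3*t), t^2*exp(-3*t)/2 + 2*t*exp(-3*t)]
  [0, exp(-3*t), t*exp(-3*t)]
  [0, 0, exp(-3*t)]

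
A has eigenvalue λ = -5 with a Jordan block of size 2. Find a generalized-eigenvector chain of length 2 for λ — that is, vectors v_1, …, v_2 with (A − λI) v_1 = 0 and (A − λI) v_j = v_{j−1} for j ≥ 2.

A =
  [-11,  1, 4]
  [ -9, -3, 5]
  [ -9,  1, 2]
A Jordan chain for λ = -5 of length 2:
v_1 = (1, 2, 1)ᵀ
v_2 = (0, 1, 0)ᵀ

Let N = A − (-5)·I. We want v_2 with N^2 v_2 = 0 but N^1 v_2 ≠ 0; then v_{j-1} := N · v_j for j = 2, …, 2.

Pick v_2 = (0, 1, 0)ᵀ.
Then v_1 = N · v_2 = (1, 2, 1)ᵀ.

Sanity check: (A − (-5)·I) v_1 = (0, 0, 0)ᵀ = 0. ✓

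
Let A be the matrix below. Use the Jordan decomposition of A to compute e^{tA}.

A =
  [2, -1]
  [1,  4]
e^{tA} =
  [-t*exp(3*t) + exp(3*t), -t*exp(3*t)]
  [t*exp(3*t), t*exp(3*t) + exp(3*t)]

Strategy: write A = P · J · P⁻¹ where J is a Jordan canonical form, so e^{tA} = P · e^{tJ} · P⁻¹, and e^{tJ} can be computed block-by-block.

A has Jordan form
J =
  [3, 1]
  [0, 3]
(up to reordering of blocks).

Per-block formulas:
  For a 2×2 Jordan block J_2(3): exp(t · J_2(3)) = e^(3t)·(I + t·N), where N is the 2×2 nilpotent shift.

After assembling e^{tJ} and conjugating by P, we get:

e^{tA} =
  [-t*exp(3*t) + exp(3*t), -t*exp(3*t)]
  [t*exp(3*t), t*exp(3*t) + exp(3*t)]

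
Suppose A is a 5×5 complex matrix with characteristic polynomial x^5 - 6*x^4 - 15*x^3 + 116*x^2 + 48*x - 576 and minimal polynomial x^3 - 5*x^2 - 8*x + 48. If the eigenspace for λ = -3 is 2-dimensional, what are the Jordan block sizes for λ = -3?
Block sizes for λ = -3: [1, 1]

Step 1 — from the characteristic polynomial, algebraic multiplicity of λ = -3 is 2. From dim ker(A − (-3)·I) = 2, there are exactly 2 Jordan blocks for λ = -3.
Step 2 — from the minimal polynomial, the factor (x + 3) tells us the largest block for λ = -3 has size 1.
Step 3 — with total size 2, 2 blocks, and largest block 1, the block sizes (in nonincreasing order) are [1, 1].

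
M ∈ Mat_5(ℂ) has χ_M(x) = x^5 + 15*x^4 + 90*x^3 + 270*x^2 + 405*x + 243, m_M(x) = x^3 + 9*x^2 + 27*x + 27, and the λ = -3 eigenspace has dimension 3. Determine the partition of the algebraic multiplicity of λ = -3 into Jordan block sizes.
Block sizes for λ = -3: [3, 1, 1]

Step 1 — from the characteristic polynomial, algebraic multiplicity of λ = -3 is 5. From dim ker(M − (-3)·I) = 3, there are exactly 3 Jordan blocks for λ = -3.
Step 2 — from the minimal polynomial, the factor (x + 3)^3 tells us the largest block for λ = -3 has size 3.
Step 3 — with total size 5, 3 blocks, and largest block 3, the block sizes (in nonincreasing order) are [3, 1, 1].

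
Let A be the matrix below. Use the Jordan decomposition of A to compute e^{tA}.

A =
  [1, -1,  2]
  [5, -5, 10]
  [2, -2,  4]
e^{tA} =
  [t + 1, -t, 2*t]
  [5*t, 1 - 5*t, 10*t]
  [2*t, -2*t, 4*t + 1]

Strategy: write A = P · J · P⁻¹ where J is a Jordan canonical form, so e^{tA} = P · e^{tJ} · P⁻¹, and e^{tJ} can be computed block-by-block.

A has Jordan form
J =
  [0, 1, 0]
  [0, 0, 0]
  [0, 0, 0]
(up to reordering of blocks).

Per-block formulas:
  For a 1×1 block at λ = 0: exp(t · [0]) = [e^(0t)].
  For a 2×2 Jordan block J_2(0): exp(t · J_2(0)) = e^(0t)·(I + t·N), where N is the 2×2 nilpotent shift.

After assembling e^{tJ} and conjugating by P, we get:

e^{tA} =
  [t + 1, -t, 2*t]
  [5*t, 1 - 5*t, 10*t]
  [2*t, -2*t, 4*t + 1]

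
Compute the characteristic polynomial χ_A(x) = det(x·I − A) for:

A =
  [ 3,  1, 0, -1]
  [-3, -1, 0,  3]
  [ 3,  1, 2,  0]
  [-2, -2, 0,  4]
x^4 - 8*x^3 + 24*x^2 - 32*x + 16

Expanding det(x·I − A) (e.g. by cofactor expansion or by noting that A is similar to its Jordan form J, which has the same characteristic polynomial as A) gives
  χ_A(x) = x^4 - 8*x^3 + 24*x^2 - 32*x + 16
which factors as (x - 2)^4. The eigenvalues (with algebraic multiplicities) are λ = 2 with multiplicity 4.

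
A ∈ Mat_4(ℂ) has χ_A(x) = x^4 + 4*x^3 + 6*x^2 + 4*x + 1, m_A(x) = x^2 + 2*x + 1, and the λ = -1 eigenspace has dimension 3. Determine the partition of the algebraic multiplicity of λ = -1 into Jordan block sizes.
Block sizes for λ = -1: [2, 1, 1]

Step 1 — from the characteristic polynomial, algebraic multiplicity of λ = -1 is 4. From dim ker(A − (-1)·I) = 3, there are exactly 3 Jordan blocks for λ = -1.
Step 2 — from the minimal polynomial, the factor (x + 1)^2 tells us the largest block for λ = -1 has size 2.
Step 3 — with total size 4, 3 blocks, and largest block 2, the block sizes (in nonincreasing order) are [2, 1, 1].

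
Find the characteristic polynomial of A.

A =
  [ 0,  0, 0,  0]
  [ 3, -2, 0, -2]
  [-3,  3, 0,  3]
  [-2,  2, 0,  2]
x^4

Expanding det(x·I − A) (e.g. by cofactor expansion or by noting that A is similar to its Jordan form J, which has the same characteristic polynomial as A) gives
  χ_A(x) = x^4
which factors as x^4. The eigenvalues (with algebraic multiplicities) are λ = 0 with multiplicity 4.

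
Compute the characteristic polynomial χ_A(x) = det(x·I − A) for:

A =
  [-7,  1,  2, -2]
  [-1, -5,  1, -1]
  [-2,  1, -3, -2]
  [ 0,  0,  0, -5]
x^4 + 20*x^3 + 150*x^2 + 500*x + 625

Expanding det(x·I − A) (e.g. by cofactor expansion or by noting that A is similar to its Jordan form J, which has the same characteristic polynomial as A) gives
  χ_A(x) = x^4 + 20*x^3 + 150*x^2 + 500*x + 625
which factors as (x + 5)^4. The eigenvalues (with algebraic multiplicities) are λ = -5 with multiplicity 4.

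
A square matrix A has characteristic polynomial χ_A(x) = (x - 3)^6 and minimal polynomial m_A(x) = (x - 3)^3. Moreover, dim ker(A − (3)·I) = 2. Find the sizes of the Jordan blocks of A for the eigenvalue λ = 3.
Block sizes for λ = 3: [3, 3]

Step 1 — from the characteristic polynomial, algebraic multiplicity of λ = 3 is 6. From dim ker(A − (3)·I) = 2, there are exactly 2 Jordan blocks for λ = 3.
Step 2 — from the minimal polynomial, the factor (x − 3)^3 tells us the largest block for λ = 3 has size 3.
Step 3 — with total size 6, 2 blocks, and largest block 3, the block sizes (in nonincreasing order) are [3, 3].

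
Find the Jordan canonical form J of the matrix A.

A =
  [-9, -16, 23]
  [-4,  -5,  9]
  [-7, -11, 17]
J_3(1)

The characteristic polynomial is
  det(x·I − A) = x^3 - 3*x^2 + 3*x - 1 = (x - 1)^3

Eigenvalues and multiplicities (the geometric multiplicity of λ is n − rank(A − λI), which equals the number of Jordan blocks for λ):
  λ = 1: algebraic multiplicity = 3, geometric multiplicity = 1

Determining the block sizes for each eigenvalue:
  λ = 1: one block (gm = 1), so the single block has size am = 3 → block sizes [3]

Assembling the blocks gives a Jordan form
J =
  [1, 1, 0]
  [0, 1, 1]
  [0, 0, 1]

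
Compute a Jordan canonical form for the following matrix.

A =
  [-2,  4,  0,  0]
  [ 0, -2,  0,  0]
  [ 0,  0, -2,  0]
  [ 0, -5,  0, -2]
J_2(-2) ⊕ J_1(-2) ⊕ J_1(-2)

The characteristic polynomial is
  det(x·I − A) = x^4 + 8*x^3 + 24*x^2 + 32*x + 16 = (x + 2)^4

Eigenvalues and multiplicities (the geometric multiplicity of λ is n − rank(A − λI), which equals the number of Jordan blocks for λ):
  λ = -2: algebraic multiplicity = 4, geometric multiplicity = 3

Determining the block sizes for each eigenvalue:
  λ = -2: 3 blocks summing to 4 forces exactly one block of size 2 and the rest size 1 → block sizes [2, 1, 1]

Assembling the blocks gives a Jordan form
J =
  [-2,  1,  0,  0]
  [ 0, -2,  0,  0]
  [ 0,  0, -2,  0]
  [ 0,  0,  0, -2]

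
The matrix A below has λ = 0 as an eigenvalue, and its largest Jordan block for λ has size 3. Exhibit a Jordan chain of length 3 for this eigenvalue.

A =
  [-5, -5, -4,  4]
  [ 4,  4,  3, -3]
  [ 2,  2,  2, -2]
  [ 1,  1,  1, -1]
A Jordan chain for λ = 0 of length 3:
v_1 = (1, -1, 0, 0)ᵀ
v_2 = (-5, 4, 2, 1)ᵀ
v_3 = (1, 0, 0, 0)ᵀ

Let N = A − (0)·I. We want v_3 with N^3 v_3 = 0 but N^2 v_3 ≠ 0; then v_{j-1} := N · v_j for j = 3, …, 2.

Pick v_3 = (1, 0, 0, 0)ᵀ.
Then v_2 = N · v_3 = (-5, 4, 2, 1)ᵀ.
Then v_1 = N · v_2 = (1, -1, 0, 0)ᵀ.

Sanity check: (A − (0)·I) v_1 = (0, 0, 0, 0)ᵀ = 0. ✓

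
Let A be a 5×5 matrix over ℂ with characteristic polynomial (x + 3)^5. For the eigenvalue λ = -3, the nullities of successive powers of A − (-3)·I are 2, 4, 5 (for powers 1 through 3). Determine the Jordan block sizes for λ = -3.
Block sizes for λ = -3: [3, 2]

From the dimensions of kernels of powers, the number of Jordan blocks of size at least j is d_j − d_{j−1} where d_j = dim ker(N^j) (with d_0 = 0). Computing the differences gives [2, 2, 1].
The number of blocks of size exactly k is (#blocks of size ≥ k) − (#blocks of size ≥ k + 1), so the partition is: 1 block(s) of size 2, 1 block(s) of size 3.
In nonincreasing order the block sizes are [3, 2].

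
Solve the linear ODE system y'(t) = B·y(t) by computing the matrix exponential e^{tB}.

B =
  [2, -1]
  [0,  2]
e^{tB} =
  [exp(2*t), -t*exp(2*t)]
  [0, exp(2*t)]

Strategy: write B = P · J · P⁻¹ where J is a Jordan canonical form, so e^{tB} = P · e^{tJ} · P⁻¹, and e^{tJ} can be computed block-by-block.

B has Jordan form
J =
  [2, 1]
  [0, 2]
(up to reordering of blocks).

Per-block formulas:
  For a 2×2 Jordan block J_2(2): exp(t · J_2(2)) = e^(2t)·(I + t·N), where N is the 2×2 nilpotent shift.

After assembling e^{tJ} and conjugating by P, we get:

e^{tB} =
  [exp(2*t), -t*exp(2*t)]
  [0, exp(2*t)]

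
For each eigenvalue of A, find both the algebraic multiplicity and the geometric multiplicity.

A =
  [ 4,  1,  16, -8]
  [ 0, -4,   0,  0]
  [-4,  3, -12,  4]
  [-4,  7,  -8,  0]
λ = -4: alg = 3, geom = 2; λ = 0: alg = 1, geom = 1

Step 1 — factor the characteristic polynomial to read off the algebraic multiplicities:
  χ_A(x) = x*(x + 4)^3

Step 2 — compute geometric multiplicities via the rank-nullity identity g(λ) = n − rank(A − λI):
  rank(A − (-4)·I) = 2, so dim ker(A − (-4)·I) = n − 2 = 2
  rank(A − (0)·I) = 3, so dim ker(A − (0)·I) = n − 3 = 1

Summary:
  λ = -4: algebraic multiplicity = 3, geometric multiplicity = 2
  λ = 0: algebraic multiplicity = 1, geometric multiplicity = 1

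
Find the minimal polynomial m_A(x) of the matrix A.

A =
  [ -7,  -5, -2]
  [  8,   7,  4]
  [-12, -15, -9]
x^2 + 6*x + 9

The characteristic polynomial is χ_A(x) = (x + 3)^3, so the eigenvalues are known. The minimal polynomial is
  m_A(x) = Π_λ (x − λ)^{k_λ}
where k_λ is the size of the *largest* Jordan block for λ (equivalently, the smallest k with (A − λI)^k v = 0 for every generalised eigenvector v of λ).

  λ = -3: largest Jordan block has size 2, contributing (x + 3)^2

So m_A(x) = (x + 3)^2 = x^2 + 6*x + 9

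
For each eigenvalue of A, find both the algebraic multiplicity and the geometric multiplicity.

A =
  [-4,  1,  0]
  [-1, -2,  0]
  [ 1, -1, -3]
λ = -3: alg = 3, geom = 2

Step 1 — factor the characteristic polynomial to read off the algebraic multiplicities:
  χ_A(x) = (x + 3)^3

Step 2 — compute geometric multiplicities via the rank-nullity identity g(λ) = n − rank(A − λI):
  rank(A − (-3)·I) = 1, so dim ker(A − (-3)·I) = n − 1 = 2

Summary:
  λ = -3: algebraic multiplicity = 3, geometric multiplicity = 2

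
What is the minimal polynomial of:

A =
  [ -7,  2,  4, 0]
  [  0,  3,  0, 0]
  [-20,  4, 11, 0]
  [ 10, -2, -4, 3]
x^2 - 4*x + 3

The characteristic polynomial is χ_A(x) = (x - 3)^3*(x - 1), so the eigenvalues are known. The minimal polynomial is
  m_A(x) = Π_λ (x − λ)^{k_λ}
where k_λ is the size of the *largest* Jordan block for λ (equivalently, the smallest k with (A − λI)^k v = 0 for every generalised eigenvector v of λ).

  λ = 1: largest Jordan block has size 1, contributing (x − 1)
  λ = 3: largest Jordan block has size 1, contributing (x − 3)

So m_A(x) = (x - 3)*(x - 1) = x^2 - 4*x + 3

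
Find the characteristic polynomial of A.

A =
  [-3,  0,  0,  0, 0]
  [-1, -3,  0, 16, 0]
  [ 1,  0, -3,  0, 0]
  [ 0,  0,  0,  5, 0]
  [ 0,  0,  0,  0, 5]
x^5 - x^4 - 38*x^3 - 18*x^2 + 405*x + 675

Expanding det(x·I − A) (e.g. by cofactor expansion or by noting that A is similar to its Jordan form J, which has the same characteristic polynomial as A) gives
  χ_A(x) = x^5 - x^4 - 38*x^3 - 18*x^2 + 405*x + 675
which factors as (x - 5)^2*(x + 3)^3. The eigenvalues (with algebraic multiplicities) are λ = -3 with multiplicity 3, λ = 5 with multiplicity 2.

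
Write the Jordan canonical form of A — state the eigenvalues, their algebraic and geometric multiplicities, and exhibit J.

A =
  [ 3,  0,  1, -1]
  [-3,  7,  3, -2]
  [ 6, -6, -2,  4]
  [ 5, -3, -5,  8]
J_3(4) ⊕ J_1(4)

The characteristic polynomial is
  det(x·I − A) = x^4 - 16*x^3 + 96*x^2 - 256*x + 256 = (x - 4)^4

Eigenvalues and multiplicities (the geometric multiplicity of λ is n − rank(A − λI), which equals the number of Jordan blocks for λ):
  λ = 4: algebraic multiplicity = 4, geometric multiplicity = 2

Determining the block sizes for each eigenvalue:
  λ = 4: with am = 4 and gm = 2, the partition is not yet determined (e.g. several partitions of 4 into 2 parts exist). Let N = A − (4)·I. Computing rank(N^1) = 2, rank(N^2) = 1, rank(N^3) = 0; the number of blocks of size ≥ j is rank(N^{j−1}) − rank(N^j), giving [2, 1, 1]. So we have 1 block(s) of size 3, 1 block(s) of size 1 → block sizes [3, 1]

Assembling the blocks gives a Jordan form
J =
  [4, 1, 0, 0]
  [0, 4, 1, 0]
  [0, 0, 4, 0]
  [0, 0, 0, 4]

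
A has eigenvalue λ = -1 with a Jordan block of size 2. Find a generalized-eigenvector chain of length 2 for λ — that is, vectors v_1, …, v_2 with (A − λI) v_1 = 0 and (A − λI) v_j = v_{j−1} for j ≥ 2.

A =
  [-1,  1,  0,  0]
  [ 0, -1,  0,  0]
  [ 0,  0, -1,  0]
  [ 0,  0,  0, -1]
A Jordan chain for λ = -1 of length 2:
v_1 = (1, 0, 0, 0)ᵀ
v_2 = (0, 1, 0, 0)ᵀ

Let N = A − (-1)·I. We want v_2 with N^2 v_2 = 0 but N^1 v_2 ≠ 0; then v_{j-1} := N · v_j for j = 2, …, 2.

Pick v_2 = (0, 1, 0, 0)ᵀ.
Then v_1 = N · v_2 = (1, 0, 0, 0)ᵀ.

Sanity check: (A − (-1)·I) v_1 = (0, 0, 0, 0)ᵀ = 0. ✓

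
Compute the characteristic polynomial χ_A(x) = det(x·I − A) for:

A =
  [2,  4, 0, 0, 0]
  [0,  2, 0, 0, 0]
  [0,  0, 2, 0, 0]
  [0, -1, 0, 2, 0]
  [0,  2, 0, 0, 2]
x^5 - 10*x^4 + 40*x^3 - 80*x^2 + 80*x - 32

Expanding det(x·I − A) (e.g. by cofactor expansion or by noting that A is similar to its Jordan form J, which has the same characteristic polynomial as A) gives
  χ_A(x) = x^5 - 10*x^4 + 40*x^3 - 80*x^2 + 80*x - 32
which factors as (x - 2)^5. The eigenvalues (with algebraic multiplicities) are λ = 2 with multiplicity 5.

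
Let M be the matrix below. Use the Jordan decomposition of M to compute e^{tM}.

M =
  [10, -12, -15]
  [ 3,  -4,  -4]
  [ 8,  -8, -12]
e^{tM} =
  [-6*t^2*exp(-2*t) + 12*t*exp(-2*t) + exp(-2*t), -12*t*exp(-2*t), 9*t^2*exp(-2*t) - 15*t*exp(-2*t)]
  [-t^2*exp(-2*t) + 3*t*exp(-2*t), -2*t*exp(-2*t) + exp(-2*t), 3*t^2*exp(-2*t)/2 - 4*t*exp(-2*t)]
  [-4*t^2*exp(-2*t) + 8*t*exp(-2*t), -8*t*exp(-2*t), 6*t^2*exp(-2*t) - 10*t*exp(-2*t) + exp(-2*t)]

Strategy: write M = P · J · P⁻¹ where J is a Jordan canonical form, so e^{tM} = P · e^{tJ} · P⁻¹, and e^{tJ} can be computed block-by-block.

M has Jordan form
J =
  [-2,  1,  0]
  [ 0, -2,  1]
  [ 0,  0, -2]
(up to reordering of blocks).

Per-block formulas:
  For a 3×3 Jordan block J_3(-2): exp(t · J_3(-2)) = e^(-2t)·(I + t·N + (t^2/2)·N^2), where N is the 3×3 nilpotent shift.

After assembling e^{tJ} and conjugating by P, we get:

e^{tM} =
  [-6*t^2*exp(-2*t) + 12*t*exp(-2*t) + exp(-2*t), -12*t*exp(-2*t), 9*t^2*exp(-2*t) - 15*t*exp(-2*t)]
  [-t^2*exp(-2*t) + 3*t*exp(-2*t), -2*t*exp(-2*t) + exp(-2*t), 3*t^2*exp(-2*t)/2 - 4*t*exp(-2*t)]
  [-4*t^2*exp(-2*t) + 8*t*exp(-2*t), -8*t*exp(-2*t), 6*t^2*exp(-2*t) - 10*t*exp(-2*t) + exp(-2*t)]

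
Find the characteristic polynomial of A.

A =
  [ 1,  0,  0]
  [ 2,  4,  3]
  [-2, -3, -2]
x^3 - 3*x^2 + 3*x - 1

Expanding det(x·I − A) (e.g. by cofactor expansion or by noting that A is similar to its Jordan form J, which has the same characteristic polynomial as A) gives
  χ_A(x) = x^3 - 3*x^2 + 3*x - 1
which factors as (x - 1)^3. The eigenvalues (with algebraic multiplicities) are λ = 1 with multiplicity 3.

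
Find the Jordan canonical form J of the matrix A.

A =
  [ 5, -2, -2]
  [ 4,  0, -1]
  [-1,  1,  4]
J_3(3)

The characteristic polynomial is
  det(x·I − A) = x^3 - 9*x^2 + 27*x - 27 = (x - 3)^3

Eigenvalues and multiplicities (the geometric multiplicity of λ is n − rank(A − λI), which equals the number of Jordan blocks for λ):
  λ = 3: algebraic multiplicity = 3, geometric multiplicity = 1

Determining the block sizes for each eigenvalue:
  λ = 3: one block (gm = 1), so the single block has size am = 3 → block sizes [3]

Assembling the blocks gives a Jordan form
J =
  [3, 1, 0]
  [0, 3, 1]
  [0, 0, 3]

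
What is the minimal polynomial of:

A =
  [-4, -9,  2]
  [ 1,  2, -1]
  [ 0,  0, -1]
x^3 + 3*x^2 + 3*x + 1

The characteristic polynomial is χ_A(x) = (x + 1)^3, so the eigenvalues are known. The minimal polynomial is
  m_A(x) = Π_λ (x − λ)^{k_λ}
where k_λ is the size of the *largest* Jordan block for λ (equivalently, the smallest k with (A − λI)^k v = 0 for every generalised eigenvector v of λ).

  λ = -1: largest Jordan block has size 3, contributing (x + 1)^3

So m_A(x) = (x + 1)^3 = x^3 + 3*x^2 + 3*x + 1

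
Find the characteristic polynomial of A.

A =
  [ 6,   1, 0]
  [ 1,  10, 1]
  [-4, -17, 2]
x^3 - 18*x^2 + 108*x - 216

Expanding det(x·I − A) (e.g. by cofactor expansion or by noting that A is similar to its Jordan form J, which has the same characteristic polynomial as A) gives
  χ_A(x) = x^3 - 18*x^2 + 108*x - 216
which factors as (x - 6)^3. The eigenvalues (with algebraic multiplicities) are λ = 6 with multiplicity 3.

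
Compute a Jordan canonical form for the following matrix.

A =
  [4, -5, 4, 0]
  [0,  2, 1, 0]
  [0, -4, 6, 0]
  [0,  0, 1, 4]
J_3(4) ⊕ J_1(4)

The characteristic polynomial is
  det(x·I − A) = x^4 - 16*x^3 + 96*x^2 - 256*x + 256 = (x - 4)^4

Eigenvalues and multiplicities (the geometric multiplicity of λ is n − rank(A − λI), which equals the number of Jordan blocks for λ):
  λ = 4: algebraic multiplicity = 4, geometric multiplicity = 2

Determining the block sizes for each eigenvalue:
  λ = 4: with am = 4 and gm = 2, the partition is not yet determined (e.g. several partitions of 4 into 2 parts exist). Let N = A − (4)·I. Computing rank(N^1) = 2, rank(N^2) = 1, rank(N^3) = 0; the number of blocks of size ≥ j is rank(N^{j−1}) − rank(N^j), giving [2, 1, 1]. So we have 1 block(s) of size 3, 1 block(s) of size 1 → block sizes [3, 1]

Assembling the blocks gives a Jordan form
J =
  [4, 1, 0, 0]
  [0, 4, 1, 0]
  [0, 0, 4, 0]
  [0, 0, 0, 4]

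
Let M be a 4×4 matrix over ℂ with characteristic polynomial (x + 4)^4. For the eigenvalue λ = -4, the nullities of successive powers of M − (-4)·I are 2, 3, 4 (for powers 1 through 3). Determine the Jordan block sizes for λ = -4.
Block sizes for λ = -4: [3, 1]

From the dimensions of kernels of powers, the number of Jordan blocks of size at least j is d_j − d_{j−1} where d_j = dim ker(N^j) (with d_0 = 0). Computing the differences gives [2, 1, 1].
The number of blocks of size exactly k is (#blocks of size ≥ k) − (#blocks of size ≥ k + 1), so the partition is: 1 block(s) of size 1, 1 block(s) of size 3.
In nonincreasing order the block sizes are [3, 1].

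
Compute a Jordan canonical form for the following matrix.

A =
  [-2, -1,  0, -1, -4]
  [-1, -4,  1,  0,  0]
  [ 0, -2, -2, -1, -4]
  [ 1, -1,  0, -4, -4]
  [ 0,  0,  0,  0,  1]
J_3(-3) ⊕ J_1(-3) ⊕ J_1(1)

The characteristic polynomial is
  det(x·I − A) = x^5 + 11*x^4 + 42*x^3 + 54*x^2 - 27*x - 81 = (x - 1)*(x + 3)^4

Eigenvalues and multiplicities (the geometric multiplicity of λ is n − rank(A − λI), which equals the number of Jordan blocks for λ):
  λ = -3: algebraic multiplicity = 4, geometric multiplicity = 2
  λ = 1: algebraic multiplicity = 1, geometric multiplicity = 1

Determining the block sizes for each eigenvalue:
  λ = -3: with am = 4 and gm = 2, the partition is not yet determined (e.g. several partitions of 4 into 2 parts exist). Let N = A − (-3)·I. Computing rank(N^1) = 3, rank(N^2) = 2, rank(N^3) = 1; the number of blocks of size ≥ j is rank(N^{j−1}) − rank(N^j), giving [2, 1, 1]. So we have 1 block(s) of size 3, 1 block(s) of size 1 → block sizes [3, 1]
  λ = 1: one block (gm = 1), so the single block has size am = 1 → block sizes [1]

Assembling the blocks gives a Jordan form
J =
  [-3,  1,  0,  0, 0]
  [ 0, -3,  1,  0, 0]
  [ 0,  0, -3,  0, 0]
  [ 0,  0,  0, -3, 0]
  [ 0,  0,  0,  0, 1]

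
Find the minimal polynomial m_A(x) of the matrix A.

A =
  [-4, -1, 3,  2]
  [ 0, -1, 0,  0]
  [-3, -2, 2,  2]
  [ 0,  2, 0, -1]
x^3 + 3*x^2 + 3*x + 1

The characteristic polynomial is χ_A(x) = (x + 1)^4, so the eigenvalues are known. The minimal polynomial is
  m_A(x) = Π_λ (x − λ)^{k_λ}
where k_λ is the size of the *largest* Jordan block for λ (equivalently, the smallest k with (A − λI)^k v = 0 for every generalised eigenvector v of λ).

  λ = -1: largest Jordan block has size 3, contributing (x + 1)^3

So m_A(x) = (x + 1)^3 = x^3 + 3*x^2 + 3*x + 1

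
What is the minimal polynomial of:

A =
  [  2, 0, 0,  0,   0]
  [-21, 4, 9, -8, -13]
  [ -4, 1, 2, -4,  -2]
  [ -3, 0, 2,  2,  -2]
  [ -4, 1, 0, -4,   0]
x^3 - 6*x^2 + 12*x - 8

The characteristic polynomial is χ_A(x) = (x - 2)^5, so the eigenvalues are known. The minimal polynomial is
  m_A(x) = Π_λ (x − λ)^{k_λ}
where k_λ is the size of the *largest* Jordan block for λ (equivalently, the smallest k with (A − λI)^k v = 0 for every generalised eigenvector v of λ).

  λ = 2: largest Jordan block has size 3, contributing (x − 2)^3

So m_A(x) = (x - 2)^3 = x^3 - 6*x^2 + 12*x - 8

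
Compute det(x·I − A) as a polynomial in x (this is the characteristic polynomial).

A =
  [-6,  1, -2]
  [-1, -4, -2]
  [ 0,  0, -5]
x^3 + 15*x^2 + 75*x + 125

Expanding det(x·I − A) (e.g. by cofactor expansion or by noting that A is similar to its Jordan form J, which has the same characteristic polynomial as A) gives
  χ_A(x) = x^3 + 15*x^2 + 75*x + 125
which factors as (x + 5)^3. The eigenvalues (with algebraic multiplicities) are λ = -5 with multiplicity 3.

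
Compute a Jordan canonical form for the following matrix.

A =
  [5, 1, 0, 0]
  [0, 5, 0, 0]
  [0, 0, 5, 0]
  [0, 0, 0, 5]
J_2(5) ⊕ J_1(5) ⊕ J_1(5)

The characteristic polynomial is
  det(x·I − A) = x^4 - 20*x^3 + 150*x^2 - 500*x + 625 = (x - 5)^4

Eigenvalues and multiplicities (the geometric multiplicity of λ is n − rank(A − λI), which equals the number of Jordan blocks for λ):
  λ = 5: algebraic multiplicity = 4, geometric multiplicity = 3

Determining the block sizes for each eigenvalue:
  λ = 5: 3 blocks summing to 4 forces exactly one block of size 2 and the rest size 1 → block sizes [2, 1, 1]

Assembling the blocks gives a Jordan form
J =
  [5, 1, 0, 0]
  [0, 5, 0, 0]
  [0, 0, 5, 0]
  [0, 0, 0, 5]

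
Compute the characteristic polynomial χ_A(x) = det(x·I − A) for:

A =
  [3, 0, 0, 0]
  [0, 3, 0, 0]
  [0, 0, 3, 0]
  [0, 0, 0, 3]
x^4 - 12*x^3 + 54*x^2 - 108*x + 81

Expanding det(x·I − A) (e.g. by cofactor expansion or by noting that A is similar to its Jordan form J, which has the same characteristic polynomial as A) gives
  χ_A(x) = x^4 - 12*x^3 + 54*x^2 - 108*x + 81
which factors as (x - 3)^4. The eigenvalues (with algebraic multiplicities) are λ = 3 with multiplicity 4.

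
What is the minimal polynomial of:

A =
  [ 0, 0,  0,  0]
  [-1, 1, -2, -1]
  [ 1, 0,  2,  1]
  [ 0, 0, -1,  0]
x^4 - 3*x^3 + 3*x^2 - x

The characteristic polynomial is χ_A(x) = x*(x - 1)^3, so the eigenvalues are known. The minimal polynomial is
  m_A(x) = Π_λ (x − λ)^{k_λ}
where k_λ is the size of the *largest* Jordan block for λ (equivalently, the smallest k with (A − λI)^k v = 0 for every generalised eigenvector v of λ).

  λ = 0: largest Jordan block has size 1, contributing (x − 0)
  λ = 1: largest Jordan block has size 3, contributing (x − 1)^3

So m_A(x) = x*(x - 1)^3 = x^4 - 3*x^3 + 3*x^2 - x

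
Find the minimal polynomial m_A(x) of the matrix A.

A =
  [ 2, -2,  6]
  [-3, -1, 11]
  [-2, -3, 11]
x^3 - 12*x^2 + 48*x - 64

The characteristic polynomial is χ_A(x) = (x - 4)^3, so the eigenvalues are known. The minimal polynomial is
  m_A(x) = Π_λ (x − λ)^{k_λ}
where k_λ is the size of the *largest* Jordan block for λ (equivalently, the smallest k with (A − λI)^k v = 0 for every generalised eigenvector v of λ).

  λ = 4: largest Jordan block has size 3, contributing (x − 4)^3

So m_A(x) = (x - 4)^3 = x^3 - 12*x^2 + 48*x - 64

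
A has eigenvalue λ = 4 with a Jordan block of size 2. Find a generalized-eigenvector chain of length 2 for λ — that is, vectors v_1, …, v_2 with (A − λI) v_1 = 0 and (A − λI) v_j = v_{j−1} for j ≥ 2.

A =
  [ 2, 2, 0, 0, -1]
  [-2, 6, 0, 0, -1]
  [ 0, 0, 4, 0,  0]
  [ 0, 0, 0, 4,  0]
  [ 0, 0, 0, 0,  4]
A Jordan chain for λ = 4 of length 2:
v_1 = (-2, -2, 0, 0, 0)ᵀ
v_2 = (1, 0, 0, 0, 0)ᵀ

Let N = A − (4)·I. We want v_2 with N^2 v_2 = 0 but N^1 v_2 ≠ 0; then v_{j-1} := N · v_j for j = 2, …, 2.

Pick v_2 = (1, 0, 0, 0, 0)ᵀ.
Then v_1 = N · v_2 = (-2, -2, 0, 0, 0)ᵀ.

Sanity check: (A − (4)·I) v_1 = (0, 0, 0, 0, 0)ᵀ = 0. ✓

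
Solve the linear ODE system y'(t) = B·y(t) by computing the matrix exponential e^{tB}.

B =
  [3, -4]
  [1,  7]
e^{tB} =
  [-2*t*exp(5*t) + exp(5*t), -4*t*exp(5*t)]
  [t*exp(5*t), 2*t*exp(5*t) + exp(5*t)]

Strategy: write B = P · J · P⁻¹ where J is a Jordan canonical form, so e^{tB} = P · e^{tJ} · P⁻¹, and e^{tJ} can be computed block-by-block.

B has Jordan form
J =
  [5, 1]
  [0, 5]
(up to reordering of blocks).

Per-block formulas:
  For a 2×2 Jordan block J_2(5): exp(t · J_2(5)) = e^(5t)·(I + t·N), where N is the 2×2 nilpotent shift.

After assembling e^{tJ} and conjugating by P, we get:

e^{tB} =
  [-2*t*exp(5*t) + exp(5*t), -4*t*exp(5*t)]
  [t*exp(5*t), 2*t*exp(5*t) + exp(5*t)]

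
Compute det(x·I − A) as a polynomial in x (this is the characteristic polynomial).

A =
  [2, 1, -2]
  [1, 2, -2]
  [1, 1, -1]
x^3 - 3*x^2 + 3*x - 1

Expanding det(x·I − A) (e.g. by cofactor expansion or by noting that A is similar to its Jordan form J, which has the same characteristic polynomial as A) gives
  χ_A(x) = x^3 - 3*x^2 + 3*x - 1
which factors as (x - 1)^3. The eigenvalues (with algebraic multiplicities) are λ = 1 with multiplicity 3.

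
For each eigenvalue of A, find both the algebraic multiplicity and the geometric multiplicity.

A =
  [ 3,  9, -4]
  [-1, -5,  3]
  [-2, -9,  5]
λ = 1: alg = 3, geom = 1

Step 1 — factor the characteristic polynomial to read off the algebraic multiplicities:
  χ_A(x) = (x - 1)^3

Step 2 — compute geometric multiplicities via the rank-nullity identity g(λ) = n − rank(A − λI):
  rank(A − (1)·I) = 2, so dim ker(A − (1)·I) = n − 2 = 1

Summary:
  λ = 1: algebraic multiplicity = 3, geometric multiplicity = 1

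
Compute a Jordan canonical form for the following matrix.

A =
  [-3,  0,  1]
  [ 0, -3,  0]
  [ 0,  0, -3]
J_2(-3) ⊕ J_1(-3)

The characteristic polynomial is
  det(x·I − A) = x^3 + 9*x^2 + 27*x + 27 = (x + 3)^3

Eigenvalues and multiplicities (the geometric multiplicity of λ is n − rank(A − λI), which equals the number of Jordan blocks for λ):
  λ = -3: algebraic multiplicity = 3, geometric multiplicity = 2

Determining the block sizes for each eigenvalue:
  λ = -3: 2 blocks summing to 3 forces exactly one block of size 2 and the rest size 1 → block sizes [2, 1]

Assembling the blocks gives a Jordan form
J =
  [-3,  1,  0]
  [ 0, -3,  0]
  [ 0,  0, -3]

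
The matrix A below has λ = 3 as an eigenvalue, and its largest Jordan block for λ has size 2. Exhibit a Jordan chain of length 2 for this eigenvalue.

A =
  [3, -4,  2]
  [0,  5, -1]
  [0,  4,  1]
A Jordan chain for λ = 3 of length 2:
v_1 = (-4, 2, 4)ᵀ
v_2 = (0, 1, 0)ᵀ

Let N = A − (3)·I. We want v_2 with N^2 v_2 = 0 but N^1 v_2 ≠ 0; then v_{j-1} := N · v_j for j = 2, …, 2.

Pick v_2 = (0, 1, 0)ᵀ.
Then v_1 = N · v_2 = (-4, 2, 4)ᵀ.

Sanity check: (A − (3)·I) v_1 = (0, 0, 0)ᵀ = 0. ✓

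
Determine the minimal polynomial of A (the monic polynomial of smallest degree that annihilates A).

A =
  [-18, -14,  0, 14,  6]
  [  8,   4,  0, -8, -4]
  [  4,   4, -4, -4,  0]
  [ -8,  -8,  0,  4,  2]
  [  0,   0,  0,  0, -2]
x^2 + 6*x + 8

The characteristic polynomial is χ_A(x) = (x + 2)^2*(x + 4)^3, so the eigenvalues are known. The minimal polynomial is
  m_A(x) = Π_λ (x − λ)^{k_λ}
where k_λ is the size of the *largest* Jordan block for λ (equivalently, the smallest k with (A − λI)^k v = 0 for every generalised eigenvector v of λ).

  λ = -4: largest Jordan block has size 1, contributing (x + 4)
  λ = -2: largest Jordan block has size 1, contributing (x + 2)

So m_A(x) = (x + 2)*(x + 4) = x^2 + 6*x + 8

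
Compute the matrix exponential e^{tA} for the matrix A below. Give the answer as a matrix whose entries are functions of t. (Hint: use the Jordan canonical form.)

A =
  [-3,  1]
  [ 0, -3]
e^{tA} =
  [exp(-3*t), t*exp(-3*t)]
  [0, exp(-3*t)]

Strategy: write A = P · J · P⁻¹ where J is a Jordan canonical form, so e^{tA} = P · e^{tJ} · P⁻¹, and e^{tJ} can be computed block-by-block.

A has Jordan form
J =
  [-3,  1]
  [ 0, -3]
(up to reordering of blocks).

Per-block formulas:
  For a 2×2 Jordan block J_2(-3): exp(t · J_2(-3)) = e^(-3t)·(I + t·N), where N is the 2×2 nilpotent shift.

After assembling e^{tJ} and conjugating by P, we get:

e^{tA} =
  [exp(-3*t), t*exp(-3*t)]
  [0, exp(-3*t)]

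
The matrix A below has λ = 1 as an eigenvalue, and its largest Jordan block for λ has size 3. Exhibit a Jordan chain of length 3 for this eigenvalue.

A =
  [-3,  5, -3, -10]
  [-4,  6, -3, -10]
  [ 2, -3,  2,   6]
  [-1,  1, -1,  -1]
A Jordan chain for λ = 1 of length 3:
v_1 = (4, 4, -2, 1)ᵀ
v_2 = (5, 5, -3, 1)ᵀ
v_3 = (0, 1, 0, 0)ᵀ

Let N = A − (1)·I. We want v_3 with N^3 v_3 = 0 but N^2 v_3 ≠ 0; then v_{j-1} := N · v_j for j = 3, …, 2.

Pick v_3 = (0, 1, 0, 0)ᵀ.
Then v_2 = N · v_3 = (5, 5, -3, 1)ᵀ.
Then v_1 = N · v_2 = (4, 4, -2, 1)ᵀ.

Sanity check: (A − (1)·I) v_1 = (0, 0, 0, 0)ᵀ = 0. ✓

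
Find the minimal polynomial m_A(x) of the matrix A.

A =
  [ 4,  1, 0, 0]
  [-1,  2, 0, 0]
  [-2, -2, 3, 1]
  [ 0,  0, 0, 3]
x^2 - 6*x + 9

The characteristic polynomial is χ_A(x) = (x - 3)^4, so the eigenvalues are known. The minimal polynomial is
  m_A(x) = Π_λ (x − λ)^{k_λ}
where k_λ is the size of the *largest* Jordan block for λ (equivalently, the smallest k with (A − λI)^k v = 0 for every generalised eigenvector v of λ).

  λ = 3: largest Jordan block has size 2, contributing (x − 3)^2

So m_A(x) = (x - 3)^2 = x^2 - 6*x + 9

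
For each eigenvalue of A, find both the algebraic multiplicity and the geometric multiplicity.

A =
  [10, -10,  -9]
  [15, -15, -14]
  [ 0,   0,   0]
λ = -5: alg = 1, geom = 1; λ = 0: alg = 2, geom = 1

Step 1 — factor the characteristic polynomial to read off the algebraic multiplicities:
  χ_A(x) = x^2*(x + 5)

Step 2 — compute geometric multiplicities via the rank-nullity identity g(λ) = n − rank(A − λI):
  rank(A − (-5)·I) = 2, so dim ker(A − (-5)·I) = n − 2 = 1
  rank(A − (0)·I) = 2, so dim ker(A − (0)·I) = n − 2 = 1

Summary:
  λ = -5: algebraic multiplicity = 1, geometric multiplicity = 1
  λ = 0: algebraic multiplicity = 2, geometric multiplicity = 1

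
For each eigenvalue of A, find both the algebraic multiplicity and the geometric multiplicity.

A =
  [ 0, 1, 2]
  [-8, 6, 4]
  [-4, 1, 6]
λ = 4: alg = 3, geom = 2

Step 1 — factor the characteristic polynomial to read off the algebraic multiplicities:
  χ_A(x) = (x - 4)^3

Step 2 — compute geometric multiplicities via the rank-nullity identity g(λ) = n − rank(A − λI):
  rank(A − (4)·I) = 1, so dim ker(A − (4)·I) = n − 1 = 2

Summary:
  λ = 4: algebraic multiplicity = 3, geometric multiplicity = 2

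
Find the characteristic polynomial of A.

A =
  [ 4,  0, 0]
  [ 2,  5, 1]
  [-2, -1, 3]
x^3 - 12*x^2 + 48*x - 64

Expanding det(x·I − A) (e.g. by cofactor expansion or by noting that A is similar to its Jordan form J, which has the same characteristic polynomial as A) gives
  χ_A(x) = x^3 - 12*x^2 + 48*x - 64
which factors as (x - 4)^3. The eigenvalues (with algebraic multiplicities) are λ = 4 with multiplicity 3.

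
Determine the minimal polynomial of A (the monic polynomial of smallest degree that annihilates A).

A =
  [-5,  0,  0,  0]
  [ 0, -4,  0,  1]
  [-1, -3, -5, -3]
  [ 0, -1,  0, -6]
x^2 + 10*x + 25

The characteristic polynomial is χ_A(x) = (x + 5)^4, so the eigenvalues are known. The minimal polynomial is
  m_A(x) = Π_λ (x − λ)^{k_λ}
where k_λ is the size of the *largest* Jordan block for λ (equivalently, the smallest k with (A − λI)^k v = 0 for every generalised eigenvector v of λ).

  λ = -5: largest Jordan block has size 2, contributing (x + 5)^2

So m_A(x) = (x + 5)^2 = x^2 + 10*x + 25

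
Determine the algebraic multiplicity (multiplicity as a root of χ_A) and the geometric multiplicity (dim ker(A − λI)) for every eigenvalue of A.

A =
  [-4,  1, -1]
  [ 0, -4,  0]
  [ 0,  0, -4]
λ = -4: alg = 3, geom = 2

Step 1 — factor the characteristic polynomial to read off the algebraic multiplicities:
  χ_A(x) = (x + 4)^3

Step 2 — compute geometric multiplicities via the rank-nullity identity g(λ) = n − rank(A − λI):
  rank(A − (-4)·I) = 1, so dim ker(A − (-4)·I) = n − 1 = 2

Summary:
  λ = -4: algebraic multiplicity = 3, geometric multiplicity = 2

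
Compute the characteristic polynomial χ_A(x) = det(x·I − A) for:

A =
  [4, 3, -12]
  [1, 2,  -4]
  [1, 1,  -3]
x^3 - 3*x^2 + 3*x - 1

Expanding det(x·I − A) (e.g. by cofactor expansion or by noting that A is similar to its Jordan form J, which has the same characteristic polynomial as A) gives
  χ_A(x) = x^3 - 3*x^2 + 3*x - 1
which factors as (x - 1)^3. The eigenvalues (with algebraic multiplicities) are λ = 1 with multiplicity 3.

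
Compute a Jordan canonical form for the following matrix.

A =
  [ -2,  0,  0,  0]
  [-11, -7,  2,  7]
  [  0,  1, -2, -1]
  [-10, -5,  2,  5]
J_3(-2) ⊕ J_1(0)

The characteristic polynomial is
  det(x·I − A) = x^4 + 6*x^3 + 12*x^2 + 8*x = x*(x + 2)^3

Eigenvalues and multiplicities (the geometric multiplicity of λ is n − rank(A − λI), which equals the number of Jordan blocks for λ):
  λ = -2: algebraic multiplicity = 3, geometric multiplicity = 1
  λ = 0: algebraic multiplicity = 1, geometric multiplicity = 1

Determining the block sizes for each eigenvalue:
  λ = -2: one block (gm = 1), so the single block has size am = 3 → block sizes [3]
  λ = 0: one block (gm = 1), so the single block has size am = 1 → block sizes [1]

Assembling the blocks gives a Jordan form
J =
  [-2,  1,  0, 0]
  [ 0, -2,  1, 0]
  [ 0,  0, -2, 0]
  [ 0,  0,  0, 0]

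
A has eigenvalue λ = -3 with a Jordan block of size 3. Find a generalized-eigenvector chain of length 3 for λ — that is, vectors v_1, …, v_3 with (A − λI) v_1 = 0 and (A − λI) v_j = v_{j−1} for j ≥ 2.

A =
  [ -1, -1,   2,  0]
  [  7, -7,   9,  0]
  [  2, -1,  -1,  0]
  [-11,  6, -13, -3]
A Jordan chain for λ = -3 of length 3:
v_1 = (1, 4, 1, -6)ᵀ
v_2 = (2, 7, 2, -11)ᵀ
v_3 = (1, 0, 0, 0)ᵀ

Let N = A − (-3)·I. We want v_3 with N^3 v_3 = 0 but N^2 v_3 ≠ 0; then v_{j-1} := N · v_j for j = 3, …, 2.

Pick v_3 = (1, 0, 0, 0)ᵀ.
Then v_2 = N · v_3 = (2, 7, 2, -11)ᵀ.
Then v_1 = N · v_2 = (1, 4, 1, -6)ᵀ.

Sanity check: (A − (-3)·I) v_1 = (0, 0, 0, 0)ᵀ = 0. ✓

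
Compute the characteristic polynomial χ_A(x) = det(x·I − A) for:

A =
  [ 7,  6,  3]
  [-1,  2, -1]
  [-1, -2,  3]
x^3 - 12*x^2 + 48*x - 64

Expanding det(x·I − A) (e.g. by cofactor expansion or by noting that A is similar to its Jordan form J, which has the same characteristic polynomial as A) gives
  χ_A(x) = x^3 - 12*x^2 + 48*x - 64
which factors as (x - 4)^3. The eigenvalues (with algebraic multiplicities) are λ = 4 with multiplicity 3.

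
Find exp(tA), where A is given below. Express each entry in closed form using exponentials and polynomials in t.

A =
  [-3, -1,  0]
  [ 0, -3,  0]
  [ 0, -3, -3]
e^{tA} =
  [exp(-3*t), -t*exp(-3*t), 0]
  [0, exp(-3*t), 0]
  [0, -3*t*exp(-3*t), exp(-3*t)]

Strategy: write A = P · J · P⁻¹ where J is a Jordan canonical form, so e^{tA} = P · e^{tJ} · P⁻¹, and e^{tJ} can be computed block-by-block.

A has Jordan form
J =
  [-3,  1,  0]
  [ 0, -3,  0]
  [ 0,  0, -3]
(up to reordering of blocks).

Per-block formulas:
  For a 2×2 Jordan block J_2(-3): exp(t · J_2(-3)) = e^(-3t)·(I + t·N), where N is the 2×2 nilpotent shift.
  For a 1×1 block at λ = -3: exp(t · [-3]) = [e^(-3t)].

After assembling e^{tJ} and conjugating by P, we get:

e^{tA} =
  [exp(-3*t), -t*exp(-3*t), 0]
  [0, exp(-3*t), 0]
  [0, -3*t*exp(-3*t), exp(-3*t)]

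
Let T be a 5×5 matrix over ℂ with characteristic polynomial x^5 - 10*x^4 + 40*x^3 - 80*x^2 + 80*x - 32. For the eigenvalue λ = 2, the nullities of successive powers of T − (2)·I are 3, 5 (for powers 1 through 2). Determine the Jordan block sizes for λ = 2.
Block sizes for λ = 2: [2, 2, 1]

From the dimensions of kernels of powers, the number of Jordan blocks of size at least j is d_j − d_{j−1} where d_j = dim ker(N^j) (with d_0 = 0). Computing the differences gives [3, 2].
The number of blocks of size exactly k is (#blocks of size ≥ k) − (#blocks of size ≥ k + 1), so the partition is: 1 block(s) of size 1, 2 block(s) of size 2.
In nonincreasing order the block sizes are [2, 2, 1].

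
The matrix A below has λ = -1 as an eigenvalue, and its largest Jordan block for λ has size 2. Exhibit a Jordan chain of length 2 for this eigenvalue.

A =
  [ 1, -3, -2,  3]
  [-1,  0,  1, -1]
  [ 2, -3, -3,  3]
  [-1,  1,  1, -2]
A Jordan chain for λ = -1 of length 2:
v_1 = (2, -1, 2, -1)ᵀ
v_2 = (1, 0, 0, 0)ᵀ

Let N = A − (-1)·I. We want v_2 with N^2 v_2 = 0 but N^1 v_2 ≠ 0; then v_{j-1} := N · v_j for j = 2, …, 2.

Pick v_2 = (1, 0, 0, 0)ᵀ.
Then v_1 = N · v_2 = (2, -1, 2, -1)ᵀ.

Sanity check: (A − (-1)·I) v_1 = (0, 0, 0, 0)ᵀ = 0. ✓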